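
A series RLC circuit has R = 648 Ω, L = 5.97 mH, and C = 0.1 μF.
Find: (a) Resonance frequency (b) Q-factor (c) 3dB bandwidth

Step 1 — Resonance condition Im(Z)=0 gives ω₀ = 1/√(LC).
Step 2 — ω₀ = 1/√(0.00597·1e-07) = 4.093e+04 rad/s.
Step 3 — f₀ = ω₀/(2π) = 6514 Hz.
Step 4 — Series Q: Q = ω₀L/R = 4.093e+04·0.00597/648 = 0.3771.
Step 5 — 3dB bandwidth: Δω = ω₀/Q = 1.085e+05 rad/s; BW = Δω/(2π) = 1.728e+04 Hz.

(a) f₀ = 6514 Hz  (b) Q = 0.3771  (c) BW = 1.728e+04 Hz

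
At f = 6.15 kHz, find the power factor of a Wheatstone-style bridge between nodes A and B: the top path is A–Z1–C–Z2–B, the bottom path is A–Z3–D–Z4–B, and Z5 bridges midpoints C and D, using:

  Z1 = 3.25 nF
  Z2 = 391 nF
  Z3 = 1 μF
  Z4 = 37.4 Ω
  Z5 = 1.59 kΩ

Step 1 — Angular frequency: ω = 2π·f = 2π·6150 = 3.864e+04 rad/s.
Step 2 — Component impedances:
  Z1: Z = 1/(jωC) = -j/(ω·C) = 0 - j7963 Ω
  Z2: Z = 1/(jωC) = -j/(ω·C) = 0 - j66.19 Ω
  Z3: Z = 1/(jωC) = -j/(ω·C) = 0 - j25.88 Ω
  Z4: Z = R = 37.4 Ω
  Z5: Z = R = 1590 Ω
Step 3 — Bridge requires nodal analysis (the Z5 bridge couples midpoints C and D, so the two paths cannot be reduced to a simple series/parallel combination). Setting node B to ground and injecting 1 A at node A, the 3-node admittance system at A, C, D solves to V_A = Z_AB = 36.32 - j26 Ω = 44.67∠-35.6° Ω.
Step 4 — Power factor: PF = cos(φ) = Re(Z)/|Z| = 36.32/44.67 = 0.8131.
Step 5 — Type: Im(Z) = -26 ⇒ leading (phase φ = -35.6°).

PF = 0.8131 (leading, φ = -35.6°)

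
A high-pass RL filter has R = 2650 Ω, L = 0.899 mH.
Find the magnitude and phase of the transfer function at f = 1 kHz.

Step 1 — Angular frequency: ω = 2π·1000 = 6283 rad/s.
Step 2 — Transfer function: H(jω) = jωL/(R + jωL).
Step 3 — Numerator jωL = j·5.649; denominator R + jωL = 2650 + j5.649.
Step 4 — H = 4.543e-06 + j0.002132.
Step 5 — Magnitude: |H| = 0.002132 (-53.4 dB); phase: φ = 89.9°.

|H| = 0.002132 (-53.4 dB), φ = 89.9°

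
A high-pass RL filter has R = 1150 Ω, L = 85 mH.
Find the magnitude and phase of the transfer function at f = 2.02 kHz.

Step 1 — Angular frequency: ω = 2π·2020 = 1.269e+04 rad/s.
Step 2 — Transfer function: H(jω) = jωL/(R + jωL).
Step 3 — Numerator jωL = j·1079; denominator R + jωL = 1150 + j1079.
Step 4 — H = 0.4681 + j0.499.
Step 5 — Magnitude: |H| = 0.6842 (-3.3 dB); phase: φ = 46.8°.

|H| = 0.6842 (-3.3 dB), φ = 46.8°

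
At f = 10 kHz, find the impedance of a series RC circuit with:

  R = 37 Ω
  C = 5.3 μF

Step 1 — Angular frequency: ω = 2π·f = 2π·1e+04 = 6.283e+04 rad/s.
Step 2 — Component impedances:
  R: Z = R = 37 Ω
  C: Z = 1/(jωC) = -j/(ω·C) = 0 - j3.003 Ω
Step 3 — Series combination: Z_total = R + C = 37 - j3.003 Ω = 37.12∠-4.6° Ω.

Z = 37 - j3.003 Ω = 37.12∠-4.6° Ω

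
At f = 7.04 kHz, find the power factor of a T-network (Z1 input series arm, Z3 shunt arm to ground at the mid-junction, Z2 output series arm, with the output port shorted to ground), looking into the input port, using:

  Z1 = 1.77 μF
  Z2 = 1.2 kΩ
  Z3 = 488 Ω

Step 1 — Angular frequency: ω = 2π·f = 2π·7040 = 4.423e+04 rad/s.
Step 2 — Component impedances:
  Z1: Z = 1/(jωC) = -j/(ω·C) = 0 - j12.77 Ω
  Z2: Z = R = 1200 Ω
  Z3: Z = R = 488 Ω
Step 3 — With the output port shorted to ground, the output series arm Z2 runs from the junction to ground; the shunt arm Z3 also runs from the junction to ground. They appear in parallel: Z3 || Z2 = 346.9 Ω.
Step 4 — Series with input arm Z1: Z_in = Z1 + (Z3 || Z2) = 346.9 - j12.77 Ω = 347.2∠-2.1° Ω.
Step 5 — Power factor: PF = cos(φ) = Re(Z)/|Z| = 346.92/347.15 = 0.9993.
Step 6 — Type: Im(Z) = -12.77 ⇒ leading (phase φ = -2.1°).

PF = 0.9993 (leading, φ = -2.1°)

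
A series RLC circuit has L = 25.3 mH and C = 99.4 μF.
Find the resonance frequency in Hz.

Step 1 — Resonance condition Im(Z)=0 gives ω₀ = 1/√(LC).
Step 2 — ω₀ = 1/√(0.0253·9.94e-05) = 630.6 rad/s.
Step 3 — f₀ = ω₀/(2π) = 100.4 Hz.

f₀ = 100.4 Hz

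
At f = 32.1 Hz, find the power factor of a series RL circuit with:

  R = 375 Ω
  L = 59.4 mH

Step 1 — Angular frequency: ω = 2π·f = 2π·32.1 = 201.7 rad/s.
Step 2 — Component impedances:
  R: Z = R = 375 Ω
  L: Z = jωL = j·201.7·0.0594 = 0 + j11.98 Ω
Step 3 — Series combination: Z_total = R + L = 375 + j11.98 Ω = 375.2∠1.8° Ω.
Step 4 — Power factor: PF = cos(φ) = Re(Z)/|Z| = 375/375.2 = 0.9995.
Step 5 — Type: Im(Z) = 11.98 ⇒ lagging (phase φ = 1.8°).

PF = 0.9995 (lagging, φ = 1.8°)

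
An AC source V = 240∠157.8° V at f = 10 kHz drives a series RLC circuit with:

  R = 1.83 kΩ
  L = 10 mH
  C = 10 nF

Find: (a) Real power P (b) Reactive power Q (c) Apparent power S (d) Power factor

Step 1 — Angular frequency: ω = 2π·f = 2π·1e+04 = 6.283e+04 rad/s.
Step 2 — Component impedances:
  R: Z = R = 1830 Ω
  L: Z = jωL = j·6.283e+04·0.01 = 0 + j628.3 Ω
  C: Z = 1/(jωC) = -j/(ω·C) = 0 - j1592 Ω
Step 3 — Series combination: Z_total = R + L + C = 1830 - j963.2 Ω = 2068∠-27.8° Ω.
Step 4 — Source phasor: V = 240∠157.8° V = -222.2 + j90.68 V.
Step 5 — Current: I = V / Z = -0.1155 - j0.01124 A = 0.1161∠-174.4° A.
Step 6 — Complex power: S = V·I* = 24.65 - j12.97 VA.
Step 7 — Real power: P = Re(S) = 24.65 W.
Step 8 — Reactive power: Q = Im(S) = -12.97 VAR.
Step 9 — Apparent power: |S| = 27.85 VA.
Step 10 — Power factor: PF = P/|S| = 0.8849 (leading).

(a) P = 24.65 W  (b) Q = -12.97 VAR  (c) S = 27.85 VA  (d) PF = 0.8849 (leading)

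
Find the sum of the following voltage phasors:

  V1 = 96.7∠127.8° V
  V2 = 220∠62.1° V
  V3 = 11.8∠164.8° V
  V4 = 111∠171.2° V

Step 1 — Convert each phasor to rectangular form:
  V1 = 96.7·(cos(127.8°) + j·sin(127.8°)) = -59.27 + j76.41 V
  V2 = 220·(cos(62.1°) + j·sin(62.1°)) = 102.9 + j194.4 V
  V3 = 11.8·(cos(164.8°) + j·sin(164.8°)) = -11.39 + j3.094 V
  V4 = 111·(cos(171.2°) + j·sin(171.2°)) = -109.7 + j16.98 V
Step 2 — Sum components: V_total = -77.4 + j290.9 V.
Step 3 — Convert to polar: |V_total| = 301 V, ∠V_total = 104.9°.

V_total = 301∠104.9° V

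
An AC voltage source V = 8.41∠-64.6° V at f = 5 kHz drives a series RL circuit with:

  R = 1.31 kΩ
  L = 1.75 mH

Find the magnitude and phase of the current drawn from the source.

Step 1 — Angular frequency: ω = 2π·f = 2π·5000 = 3.142e+04 rad/s.
Step 2 — Component impedances:
  R: Z = R = 1310 Ω
  L: Z = jωL = j·3.142e+04·0.00175 = 0 + j54.98 Ω
Step 3 — Series combination: Z_total = R + L = 1310 + j54.98 Ω = 1311∠2.4° Ω.
Step 4 — Source phasor: V = 8.41∠-64.6° V = 3.607 - j7.597 V.
Step 5 — Ohm's law: I = V / Z_total = (3.607 - j7.597) / (1310 + j54.98) = 0.002506 - j0.005904 A.
Step 6 — Convert to polar: |I| = 0.006414 A, ∠I = -67.0°.

I = 0.006414∠-67.0° A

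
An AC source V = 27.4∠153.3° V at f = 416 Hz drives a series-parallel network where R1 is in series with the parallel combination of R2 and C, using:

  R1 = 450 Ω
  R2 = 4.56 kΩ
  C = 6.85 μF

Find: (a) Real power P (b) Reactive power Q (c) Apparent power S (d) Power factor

Step 1 — Angular frequency: ω = 2π·f = 2π·416 = 2614 rad/s.
Step 2 — Component impedances:
  R1: Z = R = 450 Ω
  R2: Z = R = 4560 Ω
  C: Z = 1/(jωC) = -j/(ω·C) = 0 - j55.85 Ω
Step 3 — Parallel branch: R2 || C = 1/(1/R2 + 1/C) = 0.684 - j55.84 Ω.
Step 4 — Series with R1: Z_total = R1 + (R2 || C) = 450.7 - j55.84 Ω = 454.1∠-7.1° Ω.
Step 5 — Source phasor: V = 27.4∠153.3° V = -24.48 + j12.31 V.
Step 6 — Current: I = V / Z = -0.05683 + j0.02028 A = 0.06034∠160.4° A.
Step 7 — Complex power: S = V·I* = 1.641 - j0.2033 VA.
Step 8 — Real power: P = Re(S) = 1.641 W.
Step 9 — Reactive power: Q = Im(S) = -0.2033 VAR.
Step 10 — Apparent power: |S| = 1.653 VA.
Step 11 — Power factor: PF = P/|S| = 0.9924 (leading).

(a) P = 1.641 W  (b) Q = -0.2033 VAR  (c) S = 1.653 VA  (d) PF = 0.9924 (leading)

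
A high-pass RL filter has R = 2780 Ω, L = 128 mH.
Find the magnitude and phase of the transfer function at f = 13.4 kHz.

Step 1 — Angular frequency: ω = 2π·1.34e+04 = 8.419e+04 rad/s.
Step 2 — Transfer function: H(jω) = jωL/(R + jωL).
Step 3 — Numerator jωL = j·1.078e+04; denominator R + jωL = 2780 + j1.078e+04.
Step 4 — H = 0.9376 + j0.2419.
Step 5 — Magnitude: |H| = 0.9683 (-0.3 dB); phase: φ = 14.5°.

|H| = 0.9683 (-0.3 dB), φ = 14.5°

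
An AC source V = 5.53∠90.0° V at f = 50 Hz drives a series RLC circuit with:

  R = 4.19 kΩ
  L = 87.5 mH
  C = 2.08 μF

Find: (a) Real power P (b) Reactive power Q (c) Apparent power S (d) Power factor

Step 1 — Angular frequency: ω = 2π·f = 2π·50 = 314.2 rad/s.
Step 2 — Component impedances:
  R: Z = R = 4190 Ω
  L: Z = jωL = j·314.2·0.0875 = 0 + j27.49 Ω
  C: Z = 1/(jωC) = -j/(ω·C) = 0 - j1530 Ω
Step 3 — Series combination: Z_total = R + L + C = 4190 - j1503 Ω = 4451∠-19.7° Ω.
Step 4 — Source phasor: V = 5.53∠90.0° V = 0 + j5.53 V.
Step 5 — Current: I = V / Z = -0.0004194 + j0.001169 A = 0.001242∠109.7° A.
Step 6 — Complex power: S = V·I* = 0.006467 - j0.002319 VA.
Step 7 — Real power: P = Re(S) = 0.006467 W.
Step 8 — Reactive power: Q = Im(S) = -0.002319 VAR.
Step 9 — Apparent power: |S| = 0.00687 VA.
Step 10 — Power factor: PF = P/|S| = 0.9413 (leading).

(a) P = 0.006467 W  (b) Q = -0.002319 VAR  (c) S = 0.00687 VA  (d) PF = 0.9413 (leading)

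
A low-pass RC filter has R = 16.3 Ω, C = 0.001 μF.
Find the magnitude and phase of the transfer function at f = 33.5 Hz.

Step 1 — Angular frequency: ω = 2π·33.5 = 210.5 rad/s.
Step 2 — Transfer function: H(jω) = 1/(1 + jωRC).
Step 3 — Denominator: 1 + jωRC = 1 + j·210.5·16.3·1e-09 = 1 + j3.431e-06.
Step 4 — H = 1 - j3.431e-06.
Step 5 — Magnitude: |H| = 1 (-0.0 dB); phase: φ = -0.0°.

|H| = 1 (-0.0 dB), φ = -0.0°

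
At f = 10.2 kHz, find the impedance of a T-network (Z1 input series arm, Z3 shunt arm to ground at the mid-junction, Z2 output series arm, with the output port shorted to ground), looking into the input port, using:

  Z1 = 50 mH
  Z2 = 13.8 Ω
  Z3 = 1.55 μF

Step 1 — Angular frequency: ω = 2π·f = 2π·1.02e+04 = 6.409e+04 rad/s.
Step 2 — Component impedances:
  Z1: Z = jωL = j·6.409e+04·0.05 = 0 + j3204 Ω
  Z2: Z = R = 13.8 Ω
  Z3: Z = 1/(jωC) = -j/(ω·C) = 0 - j10.07 Ω
Step 3 — With the output port shorted to ground, the output series arm Z2 runs from the junction to ground; the shunt arm Z3 also runs from the junction to ground. They appear in parallel: Z3 || Z2 = 4.793 - j6.57 Ω.
Step 4 — Series with input arm Z1: Z_in = Z1 + (Z3 || Z2) = 4.793 + j3198 Ω = 3198∠89.9° Ω.

Z = 4.793 + j3198 Ω = 3198∠89.9° Ω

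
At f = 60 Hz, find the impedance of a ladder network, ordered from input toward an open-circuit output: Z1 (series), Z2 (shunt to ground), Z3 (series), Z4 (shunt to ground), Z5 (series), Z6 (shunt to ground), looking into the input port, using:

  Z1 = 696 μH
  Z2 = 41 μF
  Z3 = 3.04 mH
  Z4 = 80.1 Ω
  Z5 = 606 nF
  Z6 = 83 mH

Step 1 — Angular frequency: ω = 2π·f = 2π·60 = 377 rad/s.
Step 2 — Component impedances:
  Z1: Z = jωL = j·377·0.000696 = 0 + j0.2624 Ω
  Z2: Z = 1/(jωC) = -j/(ω·C) = 0 - j64.7 Ω
  Z3: Z = jωL = j·377·0.00304 = 0 + j1.146 Ω
  Z4: Z = R = 80.1 Ω
  Z5: Z = 1/(jωC) = -j/(ω·C) = 0 - j4377 Ω
  Z6: Z = jωL = j·377·0.083 = 0 + j31.29 Ω
Step 3 — Ladder network (open output): work backward from the far end, alternating series and parallel combinations. Z_in = 31.5 - j38.85 Ω = 50.02∠-51.0° Ω.

Z = 31.5 - j38.85 Ω = 50.02∠-51.0° Ω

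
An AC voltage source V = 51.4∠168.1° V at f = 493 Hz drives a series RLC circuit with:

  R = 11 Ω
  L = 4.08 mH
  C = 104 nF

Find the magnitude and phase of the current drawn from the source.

Step 1 — Angular frequency: ω = 2π·f = 2π·493 = 3098 rad/s.
Step 2 — Component impedances:
  R: Z = R = 11 Ω
  L: Z = jωL = j·3098·0.00408 = 0 + j12.64 Ω
  C: Z = 1/(jωC) = -j/(ω·C) = 0 - j3104 Ω
Step 3 — Series combination: Z_total = R + L + C = 11 - j3091 Ω = 3092∠-89.8° Ω.
Step 4 — Source phasor: V = 51.4∠168.1° V = -50.3 + j10.6 V.
Step 5 — Ohm's law: I = V / Z_total = (-50.3 + j10.6) / (11 - j3091) = -0.003486 - j0.01626 A.
Step 6 — Convert to polar: |I| = 0.01663 A, ∠I = -102.1°.

I = 0.01663∠-102.1° A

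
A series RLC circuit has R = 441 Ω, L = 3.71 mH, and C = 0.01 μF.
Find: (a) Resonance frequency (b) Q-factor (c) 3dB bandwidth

Step 1 — Resonance: ω₀ = 1/√(LC) = 1/√(0.00371·1e-08) = 1.642e+05 rad/s.
Step 2 — f₀ = ω₀/(2π) = 2.613e+04 Hz.
Step 3 — Series Q: Q = ω₀L/R = 1.642e+05·0.00371/441 = 1.381.
Step 4 — Bandwidth: Δω = ω₀/Q = 1.189e+05 rad/s; BW = Δω/(2π) = 1.892e+04 Hz.

(a) f₀ = 2.613e+04 Hz  (b) Q = 1.381  (c) BW = 1.892e+04 Hz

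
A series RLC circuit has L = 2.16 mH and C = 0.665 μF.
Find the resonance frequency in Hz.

Step 1 — Resonance condition Im(Z)=0 gives ω₀ = 1/√(LC).
Step 2 — ω₀ = 1/√(0.00216·6.65e-07) = 2.639e+04 rad/s.
Step 3 — f₀ = ω₀/(2π) = 4199 Hz.

f₀ = 4199 Hz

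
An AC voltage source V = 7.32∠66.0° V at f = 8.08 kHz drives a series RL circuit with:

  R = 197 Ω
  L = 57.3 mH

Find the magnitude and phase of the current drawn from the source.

Step 1 — Angular frequency: ω = 2π·f = 2π·8080 = 5.077e+04 rad/s.
Step 2 — Component impedances:
  R: Z = R = 197 Ω
  L: Z = jωL = j·5.077e+04·0.0573 = 0 + j2909 Ω
Step 3 — Series combination: Z_total = R + L = 197 + j2909 Ω = 2916∠86.1° Ω.
Step 4 — Source phasor: V = 7.32∠66.0° V = 2.977 + j6.687 V.
Step 5 — Ohm's law: I = V / Z_total = (2.977 + j6.687) / (197 + j2909) = 0.002357 - j0.0008638 A.
Step 6 — Convert to polar: |I| = 0.002511 A, ∠I = -20.1°.

I = 0.002511∠-20.1° A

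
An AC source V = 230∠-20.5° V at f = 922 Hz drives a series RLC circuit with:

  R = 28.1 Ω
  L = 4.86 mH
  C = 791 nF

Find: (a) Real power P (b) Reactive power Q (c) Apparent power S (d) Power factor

Step 1 — Angular frequency: ω = 2π·f = 2π·922 = 5793 rad/s.
Step 2 — Component impedances:
  R: Z = R = 28.1 Ω
  L: Z = jωL = j·5793·0.00486 = 0 + j28.15 Ω
  C: Z = 1/(jωC) = -j/(ω·C) = 0 - j218.2 Ω
Step 3 — Series combination: Z_total = R + L + C = 28.1 - j190.1 Ω = 192.1∠-81.6° Ω.
Step 4 — Source phasor: V = 230∠-20.5° V = 215.4 - j80.55 V.
Step 5 — Current: I = V / Z = 0.5787 + j1.048 A = 1.197∠61.1° A.
Step 6 — Complex power: S = V·I* = 40.26 - j272.4 VA.
Step 7 — Real power: P = Re(S) = 40.26 W.
Step 8 — Reactive power: Q = Im(S) = -272.4 VAR.
Step 9 — Apparent power: |S| = 275.3 VA.
Step 10 — Power factor: PF = P/|S| = 0.1462 (leading).

(a) P = 40.26 W  (b) Q = -272.4 VAR  (c) S = 275.3 VA  (d) PF = 0.1462 (leading)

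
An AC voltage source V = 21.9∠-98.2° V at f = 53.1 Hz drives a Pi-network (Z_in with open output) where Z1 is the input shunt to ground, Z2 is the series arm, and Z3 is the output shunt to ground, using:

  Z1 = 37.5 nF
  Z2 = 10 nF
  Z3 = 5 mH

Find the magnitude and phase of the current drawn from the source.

Step 1 — Angular frequency: ω = 2π·f = 2π·53.1 = 333.6 rad/s.
Step 2 — Component impedances:
  Z1: Z = 1/(jωC) = -j/(ω·C) = 0 - j7.993e+04 Ω
  Z2: Z = 1/(jωC) = -j/(ω·C) = 0 - j2.997e+05 Ω
  Z3: Z = jωL = j·333.6·0.005 = 0 + j1.668 Ω
Step 3 — With open output, the series arm Z2 and the output shunt Z3 appear in series to ground: Z2 + Z3 = 0 - j2.997e+05 Ω.
Step 4 — Parallel with input shunt Z1: Z_in = Z1 || (Z2 + Z3) = 0 - j6.31e+04 Ω = 6.31e+04∠-90.0° Ω.
Step 5 — Source phasor: V = 21.9∠-98.2° V = -3.124 - j21.68 V.
Step 6 — Ohm's law: I = V / Z_total = (-3.124 - j21.68) / (0 - j6.31e+04) = 0.0003435 - j4.95e-05 A.
Step 7 — Convert to polar: |I| = 0.0003471 A, ∠I = -8.2°.

I = 0.0003471∠-8.2° A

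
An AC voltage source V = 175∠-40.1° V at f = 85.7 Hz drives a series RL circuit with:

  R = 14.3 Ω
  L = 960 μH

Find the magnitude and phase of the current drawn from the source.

Step 1 — Angular frequency: ω = 2π·f = 2π·85.7 = 538.5 rad/s.
Step 2 — Component impedances:
  R: Z = R = 14.3 Ω
  L: Z = jωL = j·538.5·0.00096 = 0 + j0.5169 Ω
Step 3 — Series combination: Z_total = R + L = 14.3 + j0.5169 Ω = 14.31∠2.1° Ω.
Step 4 — Source phasor: V = 175∠-40.1° V = 133.9 - j112.7 V.
Step 5 — Ohm's law: I = V / Z_total = (133.9 - j112.7) / (14.3 + j0.5169) = 9.064 - j8.21 A.
Step 6 — Convert to polar: |I| = 12.23 A, ∠I = -42.2°.

I = 12.23∠-42.2° A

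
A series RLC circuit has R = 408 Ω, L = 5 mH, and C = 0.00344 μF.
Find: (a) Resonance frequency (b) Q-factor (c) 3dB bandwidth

Step 1 — Resonance condition Im(Z)=0 gives ω₀ = 1/√(LC).
Step 2 — ω₀ = 1/√(0.005·3.44e-09) = 2.411e+05 rad/s.
Step 3 — f₀ = ω₀/(2π) = 3.838e+04 Hz.
Step 4 — Series Q: Q = ω₀L/R = 2.411e+05·0.005/408 = 2.955.
Step 5 — 3dB bandwidth: Δω = ω₀/Q = 8.16e+04 rad/s; BW = Δω/(2π) = 1.299e+04 Hz.

(a) f₀ = 3.838e+04 Hz  (b) Q = 2.955  (c) BW = 1.299e+04 Hz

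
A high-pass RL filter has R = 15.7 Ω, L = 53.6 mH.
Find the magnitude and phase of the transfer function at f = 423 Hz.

Step 1 — Angular frequency: ω = 2π·423 = 2658 rad/s.
Step 2 — Transfer function: H(jω) = jωL/(R + jωL).
Step 3 — Numerator jωL = j·142.5; denominator R + jωL = 15.7 + j142.5.
Step 4 — H = 0.988 + j0.1089.
Step 5 — Magnitude: |H| = 0.994 (-0.1 dB); phase: φ = 6.3°.

|H| = 0.994 (-0.1 dB), φ = 6.3°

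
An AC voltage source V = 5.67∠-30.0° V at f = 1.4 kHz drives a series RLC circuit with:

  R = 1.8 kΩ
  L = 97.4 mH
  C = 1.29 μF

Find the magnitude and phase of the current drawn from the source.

Step 1 — Angular frequency: ω = 2π·f = 2π·1400 = 8796 rad/s.
Step 2 — Component impedances:
  R: Z = R = 1800 Ω
  L: Z = jωL = j·8796·0.0974 = 0 + j856.8 Ω
  C: Z = 1/(jωC) = -j/(ω·C) = 0 - j88.13 Ω
Step 3 — Series combination: Z_total = R + L + C = 1800 + j768.6 Ω = 1957∠23.1° Ω.
Step 4 — Source phasor: V = 5.67∠-30.0° V = 4.91 - j2.835 V.
Step 5 — Ohm's law: I = V / Z_total = (4.91 - j2.835) / (1800 + j768.6) = 0.001738 - j0.002317 A.
Step 6 — Convert to polar: |I| = 0.002897 A, ∠I = -53.1°.

I = 0.002897∠-53.1° A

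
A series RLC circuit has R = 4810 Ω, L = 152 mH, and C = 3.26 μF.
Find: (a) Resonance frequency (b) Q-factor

Step 1 — Resonance condition Im(Z)=0 gives ω₀ = 1/√(LC).
Step 2 — ω₀ = 1/√(0.152·3.26e-06) = 1421 rad/s.
Step 3 — f₀ = ω₀/(2π) = 226.1 Hz.
Step 4 — Series Q: Q = ω₀L/R = 1421·0.152/4810 = 0.04489.

(a) f₀ = 226.1 Hz  (b) Q = 0.04489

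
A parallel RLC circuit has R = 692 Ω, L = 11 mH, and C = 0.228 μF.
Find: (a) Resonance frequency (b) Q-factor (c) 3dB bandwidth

Step 1 — Resonance: ω₀ = 1/√(LC) = 1/√(0.011·2.28e-07) = 1.997e+04 rad/s.
Step 2 — f₀ = ω₀/(2π) = 3178 Hz.
Step 3 — Parallel Q: Q = R/(ω₀L) = 692/(1.997e+04·0.011) = 3.15.
Step 4 — Bandwidth: Δω = ω₀/Q = 6338 rad/s; BW = Δω/(2π) = 1009 Hz.

(a) f₀ = 3178 Hz  (b) Q = 3.15  (c) BW = 1009 Hz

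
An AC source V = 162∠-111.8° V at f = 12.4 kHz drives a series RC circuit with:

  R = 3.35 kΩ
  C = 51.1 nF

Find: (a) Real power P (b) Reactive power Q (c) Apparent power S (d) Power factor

Step 1 — Angular frequency: ω = 2π·f = 2π·1.24e+04 = 7.791e+04 rad/s.
Step 2 — Component impedances:
  R: Z = R = 3350 Ω
  C: Z = 1/(jωC) = -j/(ω·C) = 0 - j251.2 Ω
Step 3 — Series combination: Z_total = R + C = 3350 - j251.2 Ω = 3359∠-4.3° Ω.
Step 4 — Source phasor: V = 162∠-111.8° V = -60.16 - j150.4 V.
Step 5 — Current: I = V / Z = -0.01451 - j0.04599 A = 0.04822∠-107.5° A.
Step 6 — Complex power: S = V·I* = 7.79 - j0.5841 VA.
Step 7 — Real power: P = Re(S) = 7.79 W.
Step 8 — Reactive power: Q = Im(S) = -0.5841 VAR.
Step 9 — Apparent power: |S| = 7.812 VA.
Step 10 — Power factor: PF = P/|S| = 0.9972 (leading).

(a) P = 7.79 W  (b) Q = -0.5841 VAR  (c) S = 7.812 VA  (d) PF = 0.9972 (leading)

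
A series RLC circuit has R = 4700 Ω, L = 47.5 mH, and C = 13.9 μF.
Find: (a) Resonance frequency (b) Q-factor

Step 1 — Resonance condition Im(Z)=0 gives ω₀ = 1/√(LC).
Step 2 — ω₀ = 1/√(0.0475·1.39e-05) = 1231 rad/s.
Step 3 — f₀ = ω₀/(2π) = 195.9 Hz.
Step 4 — Series Q: Q = ω₀L/R = 1231·0.0475/4700 = 0.01244.

(a) f₀ = 195.9 Hz  (b) Q = 0.01244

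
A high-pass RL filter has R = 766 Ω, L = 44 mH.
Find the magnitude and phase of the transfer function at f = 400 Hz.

Step 1 — Angular frequency: ω = 2π·400 = 2513 rad/s.
Step 2 — Transfer function: H(jω) = jωL/(R + jωL).
Step 3 — Numerator jωL = j·110.6; denominator R + jωL = 766 + j110.6.
Step 4 — H = 0.02042 + j0.1414.
Step 5 — Magnitude: |H| = 0.1429 (-16.9 dB); phase: φ = 81.8°.

|H| = 0.1429 (-16.9 dB), φ = 81.8°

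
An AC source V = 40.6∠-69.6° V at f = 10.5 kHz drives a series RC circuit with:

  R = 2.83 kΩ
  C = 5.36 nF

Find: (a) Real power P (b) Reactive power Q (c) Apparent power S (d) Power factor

Step 1 — Angular frequency: ω = 2π·f = 2π·1.05e+04 = 6.597e+04 rad/s.
Step 2 — Component impedances:
  R: Z = R = 2830 Ω
  C: Z = 1/(jωC) = -j/(ω·C) = 0 - j2828 Ω
Step 3 — Series combination: Z_total = R + C = 2830 - j2828 Ω = 4001∠-45.0° Ω.
Step 4 — Source phasor: V = 40.6∠-69.6° V = 14.15 - j38.05 V.
Step 5 — Current: I = V / Z = 0.009225 - j0.004228 A = 0.01015∠-24.6° A.
Step 6 — Complex power: S = V·I* = 0.2914 - j0.2912 VA.
Step 7 — Real power: P = Re(S) = 0.2914 W.
Step 8 — Reactive power: Q = Im(S) = -0.2912 VAR.
Step 9 — Apparent power: |S| = 0.412 VA.
Step 10 — Power factor: PF = P/|S| = 0.7074 (leading).

(a) P = 0.2914 W  (b) Q = -0.2912 VAR  (c) S = 0.412 VA  (d) PF = 0.7074 (leading)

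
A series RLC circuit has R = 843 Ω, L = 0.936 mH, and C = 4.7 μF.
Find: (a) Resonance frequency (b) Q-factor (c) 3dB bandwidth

Step 1 — Resonance condition Im(Z)=0 gives ω₀ = 1/√(LC).
Step 2 — ω₀ = 1/√(0.000936·4.7e-06) = 1.508e+04 rad/s.
Step 3 — f₀ = ω₀/(2π) = 2400 Hz.
Step 4 — Series Q: Q = ω₀L/R = 1.508e+04·0.000936/843 = 0.01674.
Step 5 — 3dB bandwidth: Δω = ω₀/Q = 9.006e+05 rad/s; BW = Δω/(2π) = 1.433e+05 Hz.

(a) f₀ = 2400 Hz  (b) Q = 0.01674  (c) BW = 1.433e+05 Hz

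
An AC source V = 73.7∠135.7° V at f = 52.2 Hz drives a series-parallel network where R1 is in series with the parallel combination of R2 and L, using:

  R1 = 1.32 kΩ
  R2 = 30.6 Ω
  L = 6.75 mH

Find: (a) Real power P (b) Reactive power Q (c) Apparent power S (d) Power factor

Step 1 — Angular frequency: ω = 2π·f = 2π·52.2 = 328 rad/s.
Step 2 — Component impedances:
  R1: Z = R = 1320 Ω
  R2: Z = R = 30.6 Ω
  L: Z = jωL = j·328·0.00675 = 0 + j2.214 Ω
Step 3 — Parallel branch: R2 || L = 1/(1/R2 + 1/L) = 0.1593 + j2.202 Ω.
Step 4 — Series with R1: Z_total = R1 + (R2 || L) = 1320 + j2.202 Ω = 1320∠0.1° Ω.
Step 5 — Source phasor: V = 73.7∠135.7° V = -52.75 + j51.47 V.
Step 6 — Current: I = V / Z = -0.03989 + j0.03906 A = 0.05583∠135.6° A.
Step 7 — Complex power: S = V·I* = 4.114 + j0.006864 VA.
Step 8 — Real power: P = Re(S) = 4.114 W.
Step 9 — Reactive power: Q = Im(S) = 0.006864 VAR.
Step 10 — Apparent power: |S| = 4.114 VA.
Step 11 — Power factor: PF = P/|S| = 1 (lagging).

(a) P = 4.114 W  (b) Q = 0.006864 VAR  (c) S = 4.114 VA  (d) PF = 1 (lagging)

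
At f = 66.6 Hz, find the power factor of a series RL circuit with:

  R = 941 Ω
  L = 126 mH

Step 1 — Angular frequency: ω = 2π·f = 2π·66.6 = 418.5 rad/s.
Step 2 — Component impedances:
  R: Z = R = 941 Ω
  L: Z = jωL = j·418.5·0.126 = 0 + j52.73 Ω
Step 3 — Series combination: Z_total = R + L = 941 + j52.73 Ω = 942.5∠3.2° Ω.
Step 4 — Power factor: PF = cos(φ) = Re(Z)/|Z| = 941/942.5 = 0.9984.
Step 5 — Type: Im(Z) = 52.73 ⇒ lagging (phase φ = 3.2°).

PF = 0.9984 (lagging, φ = 3.2°)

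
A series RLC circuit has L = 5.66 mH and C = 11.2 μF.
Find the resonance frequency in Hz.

Step 1 — Resonance condition Im(Z)=0 gives ω₀ = 1/√(LC).
Step 2 — ω₀ = 1/√(0.00566·1.12e-05) = 3972 rad/s.
Step 3 — f₀ = ω₀/(2π) = 632.1 Hz.

f₀ = 632.1 Hz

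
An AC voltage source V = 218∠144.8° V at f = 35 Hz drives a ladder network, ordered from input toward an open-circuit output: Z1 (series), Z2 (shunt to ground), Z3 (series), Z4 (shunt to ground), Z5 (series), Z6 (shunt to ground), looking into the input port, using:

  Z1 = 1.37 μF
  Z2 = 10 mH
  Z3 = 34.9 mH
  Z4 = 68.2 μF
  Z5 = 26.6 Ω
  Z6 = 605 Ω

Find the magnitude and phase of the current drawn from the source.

Step 1 — Angular frequency: ω = 2π·f = 2π·35 = 219.9 rad/s.
Step 2 — Component impedances:
  Z1: Z = 1/(jωC) = -j/(ω·C) = 0 - j3319 Ω
  Z2: Z = jωL = j·219.9·0.01 = 0 + j2.199 Ω
  Z3: Z = jωL = j·219.9·0.0349 = 0 + j7.675 Ω
  Z4: Z = 1/(jωC) = -j/(ω·C) = 0 - j66.68 Ω
  Z5: Z = R = 26.6 Ω
  Z6: Z = R = 605 Ω
Step 3 — Ladder network (open output): work backward from the far end, alternating series and parallel combinations. Z_in = 0.01055 - j3317 Ω = 3317∠-90.0° Ω.
Step 4 — Source phasor: V = 218∠144.8° V = -178.1 + j125.7 V.
Step 5 — Ohm's law: I = V / Z_total = (-178.1 + j125.7) / (0.01055 - j3317) = -0.03789 - j0.05371 A.
Step 6 — Convert to polar: |I| = 0.06572 A, ∠I = -125.2°.

I = 0.06572∠-125.2° A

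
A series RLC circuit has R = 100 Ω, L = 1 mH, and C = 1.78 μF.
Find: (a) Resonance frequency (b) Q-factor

Step 1 — Resonance condition Im(Z)=0 gives ω₀ = 1/√(LC).
Step 2 — ω₀ = 1/√(0.001·1.78e-06) = 2.37e+04 rad/s.
Step 3 — f₀ = ω₀/(2π) = 3772 Hz.
Step 4 — Series Q: Q = ω₀L/R = 2.37e+04·0.001/100 = 0.237.

(a) f₀ = 3772 Hz  (b) Q = 0.237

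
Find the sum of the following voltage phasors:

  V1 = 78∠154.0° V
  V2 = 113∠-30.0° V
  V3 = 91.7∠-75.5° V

Step 1 — Convert each phasor to rectangular form:
  V1 = 78·(cos(154.0°) + j·sin(154.0°)) = -70.11 + j34.19 V
  V2 = 113·(cos(-30.0°) + j·sin(-30.0°)) = 97.86 - j56.5 V
  V3 = 91.7·(cos(-75.5°) + j·sin(-75.5°)) = 22.96 - j88.78 V
Step 2 — Sum components: V_total = 50.71 - j111.1 V.
Step 3 — Convert to polar: |V_total| = 122.1 V, ∠V_total = -65.5°.

V_total = 122.1∠-65.5° V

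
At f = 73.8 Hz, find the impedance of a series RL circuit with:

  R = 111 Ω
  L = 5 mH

Step 1 — Angular frequency: ω = 2π·f = 2π·73.8 = 463.7 rad/s.
Step 2 — Component impedances:
  R: Z = R = 111 Ω
  L: Z = jωL = j·463.7·0.005 = 0 + j2.318 Ω
Step 3 — Series combination: Z_total = R + L = 111 + j2.318 Ω = 111∠1.2° Ω.

Z = 111 + j2.318 Ω = 111∠1.2° Ω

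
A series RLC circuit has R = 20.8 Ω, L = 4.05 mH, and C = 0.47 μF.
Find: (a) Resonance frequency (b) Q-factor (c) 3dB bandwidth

Step 1 — Resonance condition Im(Z)=0 gives ω₀ = 1/√(LC).
Step 2 — ω₀ = 1/√(0.00405·4.7e-07) = 2.292e+04 rad/s.
Step 3 — f₀ = ω₀/(2π) = 3648 Hz.
Step 4 — Series Q: Q = ω₀L/R = 2.292e+04·0.00405/20.8 = 4.463.
Step 5 — 3dB bandwidth: Δω = ω₀/Q = 5136 rad/s; BW = Δω/(2π) = 817.4 Hz.

(a) f₀ = 3648 Hz  (b) Q = 4.463  (c) BW = 817.4 Hz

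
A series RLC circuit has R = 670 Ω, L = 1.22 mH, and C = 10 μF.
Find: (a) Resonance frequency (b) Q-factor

Step 1 — Resonance condition Im(Z)=0 gives ω₀ = 1/√(LC).
Step 2 — ω₀ = 1/√(0.00122·1e-05) = 9054 rad/s.
Step 3 — f₀ = ω₀/(2π) = 1441 Hz.
Step 4 — Series Q: Q = ω₀L/R = 9054·0.00122/670 = 0.01649.

(a) f₀ = 1441 Hz  (b) Q = 0.01649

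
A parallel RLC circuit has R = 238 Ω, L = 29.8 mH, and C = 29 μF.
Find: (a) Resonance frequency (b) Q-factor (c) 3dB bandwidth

Step 1 — Resonance: ω₀ = 1/√(LC) = 1/√(0.0298·2.9e-05) = 1076 rad/s.
Step 2 — f₀ = ω₀/(2π) = 171.2 Hz.
Step 3 — Parallel Q: Q = R/(ω₀L) = 238/(1076·0.0298) = 7.425.
Step 4 — Bandwidth: Δω = ω₀/Q = 144.9 rad/s; BW = Δω/(2π) = 23.06 Hz.

(a) f₀ = 171.2 Hz  (b) Q = 7.425  (c) BW = 23.06 Hz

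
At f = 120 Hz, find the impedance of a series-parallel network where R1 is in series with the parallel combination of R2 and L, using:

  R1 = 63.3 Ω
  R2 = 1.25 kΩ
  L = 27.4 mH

Step 1 — Angular frequency: ω = 2π·f = 2π·120 = 754 rad/s.
Step 2 — Component impedances:
  R1: Z = R = 63.3 Ω
  R2: Z = R = 1250 Ω
  L: Z = jωL = j·754·0.0274 = 0 + j20.66 Ω
Step 3 — Parallel branch: R2 || L = 1/(1/R2 + 1/L) = 0.3413 + j20.65 Ω.
Step 4 — Series with R1: Z_total = R1 + (R2 || L) = 63.64 + j20.65 Ω = 66.91∠18.0° Ω.

Z = 63.64 + j20.65 Ω = 66.91∠18.0° Ω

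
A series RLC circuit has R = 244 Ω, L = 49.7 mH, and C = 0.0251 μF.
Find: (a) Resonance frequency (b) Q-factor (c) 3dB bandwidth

Step 1 — Resonance: ω₀ = 1/√(LC) = 1/√(0.0497·2.51e-08) = 2.831e+04 rad/s.
Step 2 — f₀ = ω₀/(2π) = 4506 Hz.
Step 3 — Series Q: Q = ω₀L/R = 2.831e+04·0.0497/244 = 5.767.
Step 4 — Bandwidth: Δω = ω₀/Q = 4909 rad/s; BW = Δω/(2π) = 781.4 Hz.

(a) f₀ = 4506 Hz  (b) Q = 5.767  (c) BW = 781.4 Hz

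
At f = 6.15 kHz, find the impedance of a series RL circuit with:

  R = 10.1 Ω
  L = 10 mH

Step 1 — Angular frequency: ω = 2π·f = 2π·6150 = 3.864e+04 rad/s.
Step 2 — Component impedances:
  R: Z = R = 10.1 Ω
  L: Z = jωL = j·3.864e+04·0.01 = 0 + j386.4 Ω
Step 3 — Series combination: Z_total = R + L = 10.1 + j386.4 Ω = 386.5∠88.5° Ω.

Z = 10.1 + j386.4 Ω = 386.5∠88.5° Ω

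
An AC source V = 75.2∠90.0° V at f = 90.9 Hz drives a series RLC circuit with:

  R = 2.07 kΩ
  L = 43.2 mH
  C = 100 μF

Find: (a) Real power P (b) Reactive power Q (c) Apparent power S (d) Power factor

Step 1 — Angular frequency: ω = 2π·f = 2π·90.9 = 571.1 rad/s.
Step 2 — Component impedances:
  R: Z = R = 2070 Ω
  L: Z = jωL = j·571.1·0.0432 = 0 + j24.67 Ω
  C: Z = 1/(jωC) = -j/(ω·C) = 0 - j17.51 Ω
Step 3 — Series combination: Z_total = R + L + C = 2070 + j7.165 Ω = 2070∠0.2° Ω.
Step 4 — Source phasor: V = 75.2∠90.0° V = 0 + j75.2 V.
Step 5 — Current: I = V / Z = 0.0001257 + j0.03633 A = 0.03633∠89.8° A.
Step 6 — Complex power: S = V·I* = 2.732 + j0.009455 VA.
Step 7 — Real power: P = Re(S) = 2.732 W.
Step 8 — Reactive power: Q = Im(S) = 0.009455 VAR.
Step 9 — Apparent power: |S| = 2.732 VA.
Step 10 — Power factor: PF = P/|S| = 1 (lagging).

(a) P = 2.732 W  (b) Q = 0.009455 VAR  (c) S = 2.732 VA  (d) PF = 1 (lagging)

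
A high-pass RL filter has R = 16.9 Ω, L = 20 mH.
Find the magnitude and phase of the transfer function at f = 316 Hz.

Step 1 — Angular frequency: ω = 2π·316 = 1985 rad/s.
Step 2 — Transfer function: H(jω) = jωL/(R + jωL).
Step 3 — Numerator jωL = j·39.71; denominator R + jωL = 16.9 + j39.71.
Step 4 — H = 0.8467 + j0.3603.
Step 5 — Magnitude: |H| = 0.9201 (-0.7 dB); phase: φ = 23.1°.

|H| = 0.9201 (-0.7 dB), φ = 23.1°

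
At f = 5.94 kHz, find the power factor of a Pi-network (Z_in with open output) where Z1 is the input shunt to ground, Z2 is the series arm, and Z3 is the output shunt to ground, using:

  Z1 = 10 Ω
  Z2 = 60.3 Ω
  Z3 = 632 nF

Step 1 — Angular frequency: ω = 2π·f = 2π·5940 = 3.732e+04 rad/s.
Step 2 — Component impedances:
  Z1: Z = R = 10 Ω
  Z2: Z = R = 60.3 Ω
  Z3: Z = 1/(jωC) = -j/(ω·C) = 0 - j42.4 Ω
Step 3 — With open output, the series arm Z2 and the output shunt Z3 appear in series to ground: Z2 + Z3 = 60.3 - j42.4 Ω.
Step 4 — Parallel with input shunt Z1: Z_in = Z1 || (Z2 + Z3) = 8.957 - j0.6291 Ω = 8.979∠-4.0° Ω.
Step 5 — Power factor: PF = cos(φ) = Re(Z)/|Z| = 8.957/8.979 = 0.9975.
Step 6 — Type: Im(Z) = -0.6291 ⇒ leading (phase φ = -4.0°).

PF = 0.9975 (leading, φ = -4.0°)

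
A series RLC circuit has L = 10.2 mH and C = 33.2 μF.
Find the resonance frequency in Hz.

Step 1 — Resonance condition Im(Z)=0 gives ω₀ = 1/√(LC).
Step 2 — ω₀ = 1/√(0.0102·3.32e-05) = 1718 rad/s.
Step 3 — f₀ = ω₀/(2π) = 273.5 Hz.

f₀ = 273.5 Hz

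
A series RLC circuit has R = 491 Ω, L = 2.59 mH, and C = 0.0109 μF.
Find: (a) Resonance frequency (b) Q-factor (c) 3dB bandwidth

Step 1 — Resonance condition Im(Z)=0 gives ω₀ = 1/√(LC).
Step 2 — ω₀ = 1/√(0.00259·1.09e-08) = 1.882e+05 rad/s.
Step 3 — f₀ = ω₀/(2π) = 2.995e+04 Hz.
Step 4 — Series Q: Q = ω₀L/R = 1.882e+05·0.00259/491 = 0.9928.
Step 5 — 3dB bandwidth: Δω = ω₀/Q = 1.896e+05 rad/s; BW = Δω/(2π) = 3.017e+04 Hz.

(a) f₀ = 2.995e+04 Hz  (b) Q = 0.9928  (c) BW = 3.017e+04 Hz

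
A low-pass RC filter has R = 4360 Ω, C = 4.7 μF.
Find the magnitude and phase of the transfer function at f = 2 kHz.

Step 1 — Angular frequency: ω = 2π·2000 = 1.257e+04 rad/s.
Step 2 — Transfer function: H(jω) = 1/(1 + jωRC).
Step 3 — Denominator: 1 + jωRC = 1 + j·1.257e+04·4360·4.7e-06 = 1 + j257.5.
Step 4 — H = 1.508e-05 - j0.003883.
Step 5 — Magnitude: |H| = 0.003883 (-48.2 dB); phase: φ = -89.8°.

|H| = 0.003883 (-48.2 dB), φ = -89.8°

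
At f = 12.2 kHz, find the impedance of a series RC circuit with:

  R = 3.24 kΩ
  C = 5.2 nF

Step 1 — Angular frequency: ω = 2π·f = 2π·1.22e+04 = 7.665e+04 rad/s.
Step 2 — Component impedances:
  R: Z = R = 3240 Ω
  C: Z = 1/(jωC) = -j/(ω·C) = 0 - j2509 Ω
Step 3 — Series combination: Z_total = R + C = 3240 - j2509 Ω = 4098∠-37.8° Ω.

Z = 3240 - j2509 Ω = 4098∠-37.8° Ω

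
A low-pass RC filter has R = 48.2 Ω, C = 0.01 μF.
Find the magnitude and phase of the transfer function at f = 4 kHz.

Step 1 — Angular frequency: ω = 2π·4000 = 2.513e+04 rad/s.
Step 2 — Transfer function: H(jω) = 1/(1 + jωRC).
Step 3 — Denominator: 1 + jωRC = 1 + j·2.513e+04·48.2·1e-08 = 1 + j0.01211.
Step 4 — H = 0.9999 - j0.01211.
Step 5 — Magnitude: |H| = 0.9999 (-0.0 dB); phase: φ = -0.7°.

|H| = 0.9999 (-0.0 dB), φ = -0.7°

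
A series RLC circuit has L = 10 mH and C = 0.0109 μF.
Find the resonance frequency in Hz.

Step 1 — Resonance condition Im(Z)=0 gives ω₀ = 1/√(LC).
Step 2 — ω₀ = 1/√(0.01·1.09e-08) = 9.578e+04 rad/s.
Step 3 — f₀ = ω₀/(2π) = 1.524e+04 Hz.

f₀ = 1.524e+04 Hz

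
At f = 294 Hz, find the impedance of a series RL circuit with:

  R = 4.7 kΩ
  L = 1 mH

Step 1 — Angular frequency: ω = 2π·f = 2π·294 = 1847 rad/s.
Step 2 — Component impedances:
  R: Z = R = 4700 Ω
  L: Z = jωL = j·1847·0.001 = 0 + j1.847 Ω
Step 3 — Series combination: Z_total = R + L = 4700 + j1.847 Ω = 4700∠0.0° Ω.

Z = 4700 + j1.847 Ω = 4700∠0.0° Ω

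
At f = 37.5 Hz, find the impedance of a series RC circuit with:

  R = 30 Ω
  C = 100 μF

Step 1 — Angular frequency: ω = 2π·f = 2π·37.5 = 235.6 rad/s.
Step 2 — Component impedances:
  R: Z = R = 30 Ω
  C: Z = 1/(jωC) = -j/(ω·C) = 0 - j42.44 Ω
Step 3 — Series combination: Z_total = R + C = 30 - j42.44 Ω = 51.97∠-54.7° Ω.

Z = 30 - j42.44 Ω = 51.97∠-54.7° Ω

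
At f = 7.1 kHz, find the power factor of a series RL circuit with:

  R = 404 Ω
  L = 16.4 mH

Step 1 — Angular frequency: ω = 2π·f = 2π·7100 = 4.461e+04 rad/s.
Step 2 — Component impedances:
  R: Z = R = 404 Ω
  L: Z = jωL = j·4.461e+04·0.0164 = 0 + j731.6 Ω
Step 3 — Series combination: Z_total = R + L = 404 + j731.6 Ω = 835.7∠61.1° Ω.
Step 4 — Power factor: PF = cos(φ) = Re(Z)/|Z| = 404/835.7 = 0.4834.
Step 5 — Type: Im(Z) = 731.6 ⇒ lagging (phase φ = 61.1°).

PF = 0.4834 (lagging, φ = 61.1°)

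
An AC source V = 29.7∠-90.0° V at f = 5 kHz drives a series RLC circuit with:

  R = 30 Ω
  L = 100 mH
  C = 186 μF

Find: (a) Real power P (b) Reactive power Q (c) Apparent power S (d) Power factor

Step 1 — Angular frequency: ω = 2π·f = 2π·5000 = 3.142e+04 rad/s.
Step 2 — Component impedances:
  R: Z = R = 30 Ω
  L: Z = jωL = j·3.142e+04·0.1 = 0 + j3142 Ω
  C: Z = 1/(jωC) = -j/(ω·C) = 0 - j0.1711 Ω
Step 3 — Series combination: Z_total = R + L + C = 30 + j3141 Ω = 3142∠89.5° Ω.
Step 4 — Source phasor: V = 29.7∠-90.0° V = 0 - j29.7 V.
Step 5 — Current: I = V / Z = -0.009453 - j9.028e-05 A = 0.009454∠-179.5° A.
Step 6 — Complex power: S = V·I* = 0.002681 + j0.2808 VA.
Step 7 — Real power: P = Re(S) = 0.002681 W.
Step 8 — Reactive power: Q = Im(S) = 0.2808 VAR.
Step 9 — Apparent power: |S| = 0.2808 VA.
Step 10 — Power factor: PF = P/|S| = 0.009549 (lagging).

(a) P = 0.002681 W  (b) Q = 0.2808 VAR  (c) S = 0.2808 VA  (d) PF = 0.009549 (lagging)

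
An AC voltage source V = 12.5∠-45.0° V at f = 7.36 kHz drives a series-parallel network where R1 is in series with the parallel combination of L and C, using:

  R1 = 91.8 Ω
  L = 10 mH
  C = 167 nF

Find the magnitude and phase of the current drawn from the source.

Step 1 — Angular frequency: ω = 2π·f = 2π·7360 = 4.624e+04 rad/s.
Step 2 — Component impedances:
  R1: Z = R = 91.8 Ω
  L: Z = jωL = j·4.624e+04·0.01 = 0 + j462.4 Ω
  C: Z = 1/(jωC) = -j/(ω·C) = 0 - j129.5 Ω
Step 3 — Parallel branch: L || C = 1/(1/L + 1/C) = 0 - j179.8 Ω.
Step 4 — Series with R1: Z_total = R1 + (L || C) = 91.8 - j179.8 Ω = 201.9∠-63.0° Ω.
Step 5 — Source phasor: V = 12.5∠-45.0° V = 8.839 - j8.839 V.
Step 6 — Ohm's law: I = V / Z_total = (8.839 - j8.839) / (91.8 - j179.8) = 0.05889 + j0.01909 A.
Step 7 — Convert to polar: |I| = 0.06191 A, ∠I = 18.0°.

I = 0.06191∠18.0° A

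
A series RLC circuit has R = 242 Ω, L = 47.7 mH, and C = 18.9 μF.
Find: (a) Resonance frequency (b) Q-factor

Step 1 — Resonance condition Im(Z)=0 gives ω₀ = 1/√(LC).
Step 2 — ω₀ = 1/√(0.0477·1.89e-05) = 1053 rad/s.
Step 3 — f₀ = ω₀/(2π) = 167.6 Hz.
Step 4 — Series Q: Q = ω₀L/R = 1053·0.0477/242 = 0.2076.

(a) f₀ = 167.6 Hz  (b) Q = 0.2076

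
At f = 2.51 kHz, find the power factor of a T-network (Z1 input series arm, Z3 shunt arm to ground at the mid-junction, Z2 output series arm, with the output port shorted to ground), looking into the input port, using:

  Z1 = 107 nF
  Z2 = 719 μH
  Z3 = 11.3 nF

Step 1 — Angular frequency: ω = 2π·f = 2π·2510 = 1.577e+04 rad/s.
Step 2 — Component impedances:
  Z1: Z = 1/(jωC) = -j/(ω·C) = 0 - j592.6 Ω
  Z2: Z = jωL = j·1.577e+04·0.000719 = 0 + j11.34 Ω
  Z3: Z = 1/(jωC) = -j/(ω·C) = 0 - j5611 Ω
Step 3 — With the output port shorted to ground, the output series arm Z2 runs from the junction to ground; the shunt arm Z3 also runs from the junction to ground. They appear in parallel: Z3 || Z2 = 0 + j11.36 Ω.
Step 4 — Series with input arm Z1: Z_in = Z1 + (Z3 || Z2) = 0 - j581.2 Ω = 581.2∠-90.0° Ω.
Step 5 — Power factor: PF = cos(φ) = Re(Z)/|Z| = 0/581.2 = 0.
Step 6 — Type: Im(Z) = -581.2 ⇒ leading (phase φ = -90.0°).

PF = 0 (leading, φ = -90.0°)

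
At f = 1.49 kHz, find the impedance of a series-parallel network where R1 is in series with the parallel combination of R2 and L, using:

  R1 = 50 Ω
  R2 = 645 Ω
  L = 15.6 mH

Step 1 — Angular frequency: ω = 2π·f = 2π·1490 = 9362 rad/s.
Step 2 — Component impedances:
  R1: Z = R = 50 Ω
  R2: Z = R = 645 Ω
  L: Z = jωL = j·9362·0.0156 = 0 + j146 Ω
Step 3 — Parallel branch: R2 || L = 1/(1/R2 + 1/L) = 31.46 + j138.9 Ω.
Step 4 — Series with R1: Z_total = R1 + (R2 || L) = 81.46 + j138.9 Ω = 161∠59.6° Ω.

Z = 81.46 + j138.9 Ω = 161∠59.6° Ω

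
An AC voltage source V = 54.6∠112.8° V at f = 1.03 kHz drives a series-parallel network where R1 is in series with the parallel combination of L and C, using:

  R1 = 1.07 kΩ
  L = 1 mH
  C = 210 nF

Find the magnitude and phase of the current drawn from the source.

Step 1 — Angular frequency: ω = 2π·f = 2π·1030 = 6472 rad/s.
Step 2 — Component impedances:
  R1: Z = R = 1070 Ω
  L: Z = jωL = j·6472·0.001 = 0 + j6.472 Ω
  C: Z = 1/(jωC) = -j/(ω·C) = 0 - j735.8 Ω
Step 3 — Parallel branch: L || C = 1/(1/L + 1/C) = 0 + j6.529 Ω.
Step 4 — Series with R1: Z_total = R1 + (L || C) = 1070 + j6.529 Ω = 1070∠0.3° Ω.
Step 5 — Source phasor: V = 54.6∠112.8° V = -21.16 + j50.33 V.
Step 6 — Ohm's law: I = V / Z_total = (-21.16 + j50.33) / (1070 + j6.529) = -0.01949 + j0.04716 A.
Step 7 — Convert to polar: |I| = 0.05103 A, ∠I = 112.5°.

I = 0.05103∠112.5° A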